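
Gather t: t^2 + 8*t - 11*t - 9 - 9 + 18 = t^2 - 3*t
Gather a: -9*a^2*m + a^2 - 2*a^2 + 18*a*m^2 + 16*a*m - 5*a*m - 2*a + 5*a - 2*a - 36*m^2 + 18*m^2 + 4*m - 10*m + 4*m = a^2*(-9*m - 1) + a*(18*m^2 + 11*m + 1) - 18*m^2 - 2*m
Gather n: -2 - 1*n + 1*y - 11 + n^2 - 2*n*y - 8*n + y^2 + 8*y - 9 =n^2 + n*(-2*y - 9) + y^2 + 9*y - 22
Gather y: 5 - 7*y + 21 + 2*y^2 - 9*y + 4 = 2*y^2 - 16*y + 30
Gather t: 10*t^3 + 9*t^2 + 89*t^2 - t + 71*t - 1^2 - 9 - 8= 10*t^3 + 98*t^2 + 70*t - 18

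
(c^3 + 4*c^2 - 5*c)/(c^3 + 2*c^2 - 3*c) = (c + 5)/(c + 3)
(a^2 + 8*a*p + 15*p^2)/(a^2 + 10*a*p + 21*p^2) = (a + 5*p)/(a + 7*p)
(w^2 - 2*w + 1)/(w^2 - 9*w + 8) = (w - 1)/(w - 8)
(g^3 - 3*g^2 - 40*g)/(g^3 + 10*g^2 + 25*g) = (g - 8)/(g + 5)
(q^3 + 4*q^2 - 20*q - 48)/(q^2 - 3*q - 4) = (q^2 + 8*q + 12)/(q + 1)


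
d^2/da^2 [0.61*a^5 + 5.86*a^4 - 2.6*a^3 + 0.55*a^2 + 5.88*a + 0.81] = 12.2*a^3 + 70.32*a^2 - 15.6*a + 1.1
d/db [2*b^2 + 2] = 4*b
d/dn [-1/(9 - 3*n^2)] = -2*n/(3*(n^2 - 3)^2)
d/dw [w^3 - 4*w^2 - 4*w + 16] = 3*w^2 - 8*w - 4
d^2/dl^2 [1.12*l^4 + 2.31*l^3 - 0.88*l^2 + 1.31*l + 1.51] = 13.44*l^2 + 13.86*l - 1.76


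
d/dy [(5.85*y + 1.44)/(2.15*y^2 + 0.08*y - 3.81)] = (12.5775*y^2 + 0.468*y - (4.3*y + 0.08)*(5.85*y + 1.44) - 22.2885)/(2.15*y^2 + 0.08*y - 3.81)^2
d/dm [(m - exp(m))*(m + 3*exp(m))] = 2*m*exp(m) + 2*m - 6*exp(2*m) + 2*exp(m)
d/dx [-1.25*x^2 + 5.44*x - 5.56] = 5.44 - 2.5*x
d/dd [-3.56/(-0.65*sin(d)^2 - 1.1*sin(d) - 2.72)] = -(4.628*sin(d) + 3.916)*cos(d)/(0.65*sin(d)^2 + 1.1*sin(d) + 2.72)^2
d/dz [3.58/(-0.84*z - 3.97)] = 3.0072/(0.84*z + 3.97)^2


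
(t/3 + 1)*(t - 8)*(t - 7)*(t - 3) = t^4/3 - 5*t^3 + 47*t^2/3 + 45*t - 168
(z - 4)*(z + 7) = z^2 + 3*z - 28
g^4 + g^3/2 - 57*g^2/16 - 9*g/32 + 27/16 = (g - 3/2)*(g - 3/4)*(g + 3/4)*(g + 2)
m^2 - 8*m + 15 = (m - 5)*(m - 3)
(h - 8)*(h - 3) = h^2 - 11*h + 24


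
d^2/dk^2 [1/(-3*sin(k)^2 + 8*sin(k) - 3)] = 2*(18*sin(k)^4 - 36*sin(k)^3 - 13*sin(k)^2 + 84*sin(k) - 55)/(3*sin(k)^2 - 8*sin(k) + 3)^3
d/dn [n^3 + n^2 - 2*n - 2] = 3*n^2 + 2*n - 2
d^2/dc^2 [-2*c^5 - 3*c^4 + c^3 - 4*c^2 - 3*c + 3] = -40*c^3 - 36*c^2 + 6*c - 8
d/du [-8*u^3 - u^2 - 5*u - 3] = -24*u^2 - 2*u - 5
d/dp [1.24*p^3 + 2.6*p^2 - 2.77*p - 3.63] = 3.72*p^2 + 5.2*p - 2.77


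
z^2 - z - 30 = (z - 6)*(z + 5)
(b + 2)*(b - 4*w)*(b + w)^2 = b^4 - 2*b^3*w + 2*b^3 - 7*b^2*w^2 - 4*b^2*w - 4*b*w^3 - 14*b*w^2 - 8*w^3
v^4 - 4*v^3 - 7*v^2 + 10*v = v*(v - 5)*(v - 1)*(v + 2)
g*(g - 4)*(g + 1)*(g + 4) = g^4 + g^3 - 16*g^2 - 16*g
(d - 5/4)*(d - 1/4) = d^2 - 3*d/2 + 5/16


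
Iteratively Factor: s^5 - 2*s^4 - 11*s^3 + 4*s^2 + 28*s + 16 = (s + 1)*(s^4 - 3*s^3 - 8*s^2 + 12*s + 16) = (s - 4)*(s + 1)*(s^3 + s^2 - 4*s - 4) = (s - 4)*(s + 1)^2*(s^2 - 4) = (s - 4)*(s - 2)*(s + 1)^2*(s + 2)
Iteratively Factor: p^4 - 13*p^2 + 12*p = (p - 1)*(p^3 + p^2 - 12*p) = p*(p - 1)*(p^2 + p - 12) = p*(p - 1)*(p + 4)*(p - 3)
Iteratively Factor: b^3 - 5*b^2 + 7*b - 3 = (b - 3)*(b^2 - 2*b + 1) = (b - 3)*(b - 1)*(b - 1)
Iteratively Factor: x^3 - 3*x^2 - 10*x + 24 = (x + 3)*(x^2 - 6*x + 8) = (x - 4)*(x + 3)*(x - 2)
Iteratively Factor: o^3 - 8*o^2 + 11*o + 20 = (o + 1)*(o^2 - 9*o + 20) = (o - 4)*(o + 1)*(o - 5)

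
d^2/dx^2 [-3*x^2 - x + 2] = -6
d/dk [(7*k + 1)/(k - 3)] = -22/(k - 3)^2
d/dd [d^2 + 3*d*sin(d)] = 3*d*cos(d) + 2*d + 3*sin(d)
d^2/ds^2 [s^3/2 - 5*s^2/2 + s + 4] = 3*s - 5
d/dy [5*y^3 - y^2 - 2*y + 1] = 15*y^2 - 2*y - 2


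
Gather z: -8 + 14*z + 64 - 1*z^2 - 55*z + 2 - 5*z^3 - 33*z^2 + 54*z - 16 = -5*z^3 - 34*z^2 + 13*z + 42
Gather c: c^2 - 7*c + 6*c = c^2 - c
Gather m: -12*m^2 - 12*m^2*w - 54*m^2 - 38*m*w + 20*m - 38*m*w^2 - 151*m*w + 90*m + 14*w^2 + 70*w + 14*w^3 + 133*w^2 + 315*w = m^2*(-12*w - 66) + m*(-38*w^2 - 189*w + 110) + 14*w^3 + 147*w^2 + 385*w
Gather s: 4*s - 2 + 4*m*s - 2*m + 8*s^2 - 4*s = 4*m*s - 2*m + 8*s^2 - 2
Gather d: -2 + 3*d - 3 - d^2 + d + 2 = -d^2 + 4*d - 3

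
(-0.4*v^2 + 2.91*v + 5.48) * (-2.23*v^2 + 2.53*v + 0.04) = 0.892*v^4 - 7.5013*v^3 - 4.8741*v^2 + 13.9808*v + 0.2192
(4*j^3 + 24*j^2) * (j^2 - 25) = 4*j^5 + 24*j^4 - 100*j^3 - 600*j^2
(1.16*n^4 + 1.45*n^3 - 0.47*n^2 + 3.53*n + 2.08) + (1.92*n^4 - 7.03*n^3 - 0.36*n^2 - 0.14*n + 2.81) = 3.08*n^4 - 5.58*n^3 - 0.83*n^2 + 3.39*n + 4.89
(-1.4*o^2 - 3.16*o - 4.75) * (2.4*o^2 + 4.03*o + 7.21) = -3.36*o^4 - 13.226*o^3 - 34.2288*o^2 - 41.9261*o - 34.2475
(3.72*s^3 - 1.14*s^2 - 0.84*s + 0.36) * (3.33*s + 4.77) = 12.3876*s^4 + 13.9482*s^3 - 8.235*s^2 - 2.808*s + 1.7172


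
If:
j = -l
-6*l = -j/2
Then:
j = 0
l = 0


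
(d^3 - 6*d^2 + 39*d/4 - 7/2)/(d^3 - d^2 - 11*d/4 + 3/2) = (2*d - 7)/(2*d + 3)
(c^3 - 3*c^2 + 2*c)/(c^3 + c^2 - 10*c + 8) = c/(c + 4)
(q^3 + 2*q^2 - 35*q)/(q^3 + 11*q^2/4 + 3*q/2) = 4*(q^2 + 2*q - 35)/(4*q^2 + 11*q + 6)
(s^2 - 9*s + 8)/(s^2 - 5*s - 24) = (s - 1)/(s + 3)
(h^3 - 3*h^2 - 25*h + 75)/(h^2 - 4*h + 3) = (h^2 - 25)/(h - 1)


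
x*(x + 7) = x^2 + 7*x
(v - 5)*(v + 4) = v^2 - v - 20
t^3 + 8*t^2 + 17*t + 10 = (t + 1)*(t + 2)*(t + 5)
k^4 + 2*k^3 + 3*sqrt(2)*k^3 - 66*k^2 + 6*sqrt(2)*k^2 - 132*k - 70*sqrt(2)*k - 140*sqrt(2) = (k + 2)*(k - 5*sqrt(2))*(k + sqrt(2))*(k + 7*sqrt(2))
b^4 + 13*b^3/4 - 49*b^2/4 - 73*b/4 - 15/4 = (b - 3)*(b + 1/4)*(b + 1)*(b + 5)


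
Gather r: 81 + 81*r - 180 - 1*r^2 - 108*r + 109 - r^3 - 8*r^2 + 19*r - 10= -r^3 - 9*r^2 - 8*r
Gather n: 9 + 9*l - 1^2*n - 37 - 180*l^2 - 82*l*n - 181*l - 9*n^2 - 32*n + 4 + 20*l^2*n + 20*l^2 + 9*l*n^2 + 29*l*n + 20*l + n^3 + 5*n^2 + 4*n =-160*l^2 - 152*l + n^3 + n^2*(9*l - 4) + n*(20*l^2 - 53*l - 29) - 24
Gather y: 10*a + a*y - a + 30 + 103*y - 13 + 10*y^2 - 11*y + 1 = 9*a + 10*y^2 + y*(a + 92) + 18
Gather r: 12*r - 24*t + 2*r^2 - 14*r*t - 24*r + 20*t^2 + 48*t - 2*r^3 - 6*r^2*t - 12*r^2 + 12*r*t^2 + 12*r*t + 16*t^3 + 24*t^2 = -2*r^3 + r^2*(-6*t - 10) + r*(12*t^2 - 2*t - 12) + 16*t^3 + 44*t^2 + 24*t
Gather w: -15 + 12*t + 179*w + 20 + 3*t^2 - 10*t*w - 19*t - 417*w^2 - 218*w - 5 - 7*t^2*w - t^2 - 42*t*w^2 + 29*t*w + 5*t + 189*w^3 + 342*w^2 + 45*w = 2*t^2 - 2*t + 189*w^3 + w^2*(-42*t - 75) + w*(-7*t^2 + 19*t + 6)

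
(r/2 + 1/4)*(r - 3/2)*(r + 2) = r^3/2 + r^2/2 - 11*r/8 - 3/4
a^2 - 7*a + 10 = (a - 5)*(a - 2)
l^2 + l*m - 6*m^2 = (l - 2*m)*(l + 3*m)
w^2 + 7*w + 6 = (w + 1)*(w + 6)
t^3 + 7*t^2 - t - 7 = (t - 1)*(t + 1)*(t + 7)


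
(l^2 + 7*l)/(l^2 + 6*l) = (l + 7)/(l + 6)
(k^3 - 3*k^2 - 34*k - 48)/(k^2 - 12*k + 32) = (k^2 + 5*k + 6)/(k - 4)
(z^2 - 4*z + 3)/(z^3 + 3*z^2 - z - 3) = (z - 3)/(z^2 + 4*z + 3)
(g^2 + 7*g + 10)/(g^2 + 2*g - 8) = (g^2 + 7*g + 10)/(g^2 + 2*g - 8)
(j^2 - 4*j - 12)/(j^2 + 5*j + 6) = (j - 6)/(j + 3)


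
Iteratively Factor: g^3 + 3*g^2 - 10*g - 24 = (g + 2)*(g^2 + g - 12) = (g - 3)*(g + 2)*(g + 4)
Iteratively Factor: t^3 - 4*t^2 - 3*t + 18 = (t - 3)*(t^2 - t - 6) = (t - 3)*(t + 2)*(t - 3)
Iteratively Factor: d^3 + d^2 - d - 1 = (d + 1)*(d^2 - 1) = (d - 1)*(d + 1)*(d + 1)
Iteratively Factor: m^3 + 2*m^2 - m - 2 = (m + 2)*(m^2 - 1) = (m + 1)*(m + 2)*(m - 1)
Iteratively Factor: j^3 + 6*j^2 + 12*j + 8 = (j + 2)*(j^2 + 4*j + 4) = (j + 2)^2*(j + 2)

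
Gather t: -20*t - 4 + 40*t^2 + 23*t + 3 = 40*t^2 + 3*t - 1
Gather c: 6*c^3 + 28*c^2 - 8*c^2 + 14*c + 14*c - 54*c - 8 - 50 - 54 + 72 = 6*c^3 + 20*c^2 - 26*c - 40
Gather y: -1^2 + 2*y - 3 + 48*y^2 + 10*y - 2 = 48*y^2 + 12*y - 6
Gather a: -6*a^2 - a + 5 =-6*a^2 - a + 5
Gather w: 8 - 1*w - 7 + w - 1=0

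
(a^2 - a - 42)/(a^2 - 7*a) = (a + 6)/a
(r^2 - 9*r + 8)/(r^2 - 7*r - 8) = (r - 1)/(r + 1)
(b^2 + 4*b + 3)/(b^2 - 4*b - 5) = (b + 3)/(b - 5)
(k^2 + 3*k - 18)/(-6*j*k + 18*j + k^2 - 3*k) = (-k - 6)/(6*j - k)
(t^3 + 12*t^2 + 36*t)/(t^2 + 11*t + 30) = t*(t + 6)/(t + 5)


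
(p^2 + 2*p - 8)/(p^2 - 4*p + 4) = (p + 4)/(p - 2)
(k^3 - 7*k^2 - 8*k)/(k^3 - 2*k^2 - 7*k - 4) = k*(k - 8)/(k^2 - 3*k - 4)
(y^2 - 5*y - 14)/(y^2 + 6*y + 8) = (y - 7)/(y + 4)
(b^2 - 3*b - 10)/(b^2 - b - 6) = (b - 5)/(b - 3)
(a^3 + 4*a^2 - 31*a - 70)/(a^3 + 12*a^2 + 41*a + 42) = (a - 5)/(a + 3)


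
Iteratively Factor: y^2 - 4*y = (y)*(y - 4)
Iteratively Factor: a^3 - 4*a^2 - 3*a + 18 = (a - 3)*(a^2 - a - 6) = (a - 3)^2*(a + 2)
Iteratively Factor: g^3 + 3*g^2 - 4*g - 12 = (g - 2)*(g^2 + 5*g + 6) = (g - 2)*(g + 3)*(g + 2)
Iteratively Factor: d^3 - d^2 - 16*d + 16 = (d + 4)*(d^2 - 5*d + 4) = (d - 1)*(d + 4)*(d - 4)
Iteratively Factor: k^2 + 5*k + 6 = (k + 2)*(k + 3)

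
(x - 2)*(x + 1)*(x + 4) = x^3 + 3*x^2 - 6*x - 8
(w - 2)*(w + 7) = w^2 + 5*w - 14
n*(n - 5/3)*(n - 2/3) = n^3 - 7*n^2/3 + 10*n/9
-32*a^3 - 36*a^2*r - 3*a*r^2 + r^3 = (-8*a + r)*(a + r)*(4*a + r)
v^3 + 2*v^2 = v^2*(v + 2)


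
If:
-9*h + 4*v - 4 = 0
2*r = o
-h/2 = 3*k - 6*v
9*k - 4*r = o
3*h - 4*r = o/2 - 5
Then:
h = -20/59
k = 94/177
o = 94/59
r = 47/59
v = 14/59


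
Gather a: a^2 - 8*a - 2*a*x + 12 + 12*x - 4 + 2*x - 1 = a^2 + a*(-2*x - 8) + 14*x + 7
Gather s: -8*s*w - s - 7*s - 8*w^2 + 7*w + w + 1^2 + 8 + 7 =s*(-8*w - 8) - 8*w^2 + 8*w + 16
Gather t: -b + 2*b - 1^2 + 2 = b + 1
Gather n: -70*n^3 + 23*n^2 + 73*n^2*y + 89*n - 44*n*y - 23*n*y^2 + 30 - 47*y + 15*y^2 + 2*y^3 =-70*n^3 + n^2*(73*y + 23) + n*(-23*y^2 - 44*y + 89) + 2*y^3 + 15*y^2 - 47*y + 30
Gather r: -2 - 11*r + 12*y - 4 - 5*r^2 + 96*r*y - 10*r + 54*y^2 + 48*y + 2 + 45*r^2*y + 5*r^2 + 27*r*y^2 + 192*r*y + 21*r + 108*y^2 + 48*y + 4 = 45*r^2*y + r*(27*y^2 + 288*y) + 162*y^2 + 108*y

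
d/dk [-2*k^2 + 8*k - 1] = 8 - 4*k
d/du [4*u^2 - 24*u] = 8*u - 24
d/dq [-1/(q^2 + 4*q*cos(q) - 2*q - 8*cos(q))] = 2*(-2*q*sin(q) + q + 4*sin(q) + 2*cos(q) - 1)/((q - 2)^2*(q + 4*cos(q))^2)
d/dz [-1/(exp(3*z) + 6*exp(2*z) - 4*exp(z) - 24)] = (3*exp(2*z) + 12*exp(z) - 4)*exp(z)/(exp(3*z) + 6*exp(2*z) - 4*exp(z) - 24)^2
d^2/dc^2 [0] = 0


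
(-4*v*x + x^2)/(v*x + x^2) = (-4*v + x)/(v + x)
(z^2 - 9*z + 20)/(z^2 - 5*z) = (z - 4)/z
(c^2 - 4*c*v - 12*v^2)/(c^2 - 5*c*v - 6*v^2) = (c + 2*v)/(c + v)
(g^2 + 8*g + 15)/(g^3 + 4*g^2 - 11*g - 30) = (g + 3)/(g^2 - g - 6)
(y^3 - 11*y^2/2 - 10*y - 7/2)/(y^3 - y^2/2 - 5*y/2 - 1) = (y - 7)/(y - 2)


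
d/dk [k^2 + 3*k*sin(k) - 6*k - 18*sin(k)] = 3*k*cos(k) + 2*k + 3*sin(k) - 18*cos(k) - 6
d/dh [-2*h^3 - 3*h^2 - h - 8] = -6*h^2 - 6*h - 1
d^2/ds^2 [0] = 0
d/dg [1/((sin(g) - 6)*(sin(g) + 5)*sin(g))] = (-3*cos(g) + 2/tan(g) + 30*cos(g)/sin(g)^2)/((sin(g) - 6)^2*(sin(g) + 5)^2)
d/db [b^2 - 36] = 2*b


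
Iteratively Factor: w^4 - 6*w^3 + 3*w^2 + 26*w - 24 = (w + 2)*(w^3 - 8*w^2 + 19*w - 12) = (w - 1)*(w + 2)*(w^2 - 7*w + 12) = (w - 4)*(w - 1)*(w + 2)*(w - 3)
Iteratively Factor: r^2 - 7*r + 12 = (r - 3)*(r - 4)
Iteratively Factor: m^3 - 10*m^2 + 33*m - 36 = (m - 4)*(m^2 - 6*m + 9) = (m - 4)*(m - 3)*(m - 3)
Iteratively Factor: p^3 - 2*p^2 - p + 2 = (p - 2)*(p^2 - 1) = (p - 2)*(p - 1)*(p + 1)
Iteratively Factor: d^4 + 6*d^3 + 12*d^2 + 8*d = (d)*(d^3 + 6*d^2 + 12*d + 8) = d*(d + 2)*(d^2 + 4*d + 4) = d*(d + 2)^2*(d + 2)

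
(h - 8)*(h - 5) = h^2 - 13*h + 40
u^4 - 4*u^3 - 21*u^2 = u^2*(u - 7)*(u + 3)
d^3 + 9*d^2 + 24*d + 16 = (d + 1)*(d + 4)^2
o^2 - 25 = (o - 5)*(o + 5)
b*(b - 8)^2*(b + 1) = b^4 - 15*b^3 + 48*b^2 + 64*b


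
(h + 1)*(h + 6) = h^2 + 7*h + 6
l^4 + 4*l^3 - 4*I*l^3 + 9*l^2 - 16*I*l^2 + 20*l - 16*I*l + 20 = (l + 2)^2*(l - 5*I)*(l + I)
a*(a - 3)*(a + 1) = a^3 - 2*a^2 - 3*a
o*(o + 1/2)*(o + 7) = o^3 + 15*o^2/2 + 7*o/2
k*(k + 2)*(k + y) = k^3 + k^2*y + 2*k^2 + 2*k*y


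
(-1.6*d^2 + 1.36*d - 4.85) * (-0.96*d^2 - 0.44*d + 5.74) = 1.536*d^4 - 0.6016*d^3 - 5.1264*d^2 + 9.9404*d - 27.839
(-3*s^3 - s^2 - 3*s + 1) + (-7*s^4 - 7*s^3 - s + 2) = -7*s^4 - 10*s^3 - s^2 - 4*s + 3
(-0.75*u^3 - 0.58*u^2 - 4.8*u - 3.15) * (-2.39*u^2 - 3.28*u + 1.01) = 1.7925*u^5 + 3.8462*u^4 + 12.6169*u^3 + 22.6867*u^2 + 5.484*u - 3.1815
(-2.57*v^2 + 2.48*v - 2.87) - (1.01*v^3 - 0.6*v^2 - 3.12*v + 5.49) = -1.01*v^3 - 1.97*v^2 + 5.6*v - 8.36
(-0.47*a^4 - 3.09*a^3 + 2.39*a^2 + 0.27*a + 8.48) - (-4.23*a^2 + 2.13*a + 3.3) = -0.47*a^4 - 3.09*a^3 + 6.62*a^2 - 1.86*a + 5.18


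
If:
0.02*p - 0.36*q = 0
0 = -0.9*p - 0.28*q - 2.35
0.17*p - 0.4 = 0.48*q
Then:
No Solution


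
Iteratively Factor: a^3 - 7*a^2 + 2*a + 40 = (a - 4)*(a^2 - 3*a - 10) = (a - 4)*(a + 2)*(a - 5)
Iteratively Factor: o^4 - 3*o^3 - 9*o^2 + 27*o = (o - 3)*(o^3 - 9*o) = (o - 3)^2*(o^2 + 3*o) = (o - 3)^2*(o + 3)*(o)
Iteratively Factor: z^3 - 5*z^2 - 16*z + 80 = (z - 4)*(z^2 - z - 20) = (z - 4)*(z + 4)*(z - 5)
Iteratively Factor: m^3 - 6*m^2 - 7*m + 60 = (m + 3)*(m^2 - 9*m + 20) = (m - 4)*(m + 3)*(m - 5)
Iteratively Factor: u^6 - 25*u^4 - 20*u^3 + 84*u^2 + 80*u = (u - 2)*(u^5 + 2*u^4 - 21*u^3 - 62*u^2 - 40*u) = (u - 2)*(u + 2)*(u^4 - 21*u^2 - 20*u) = (u - 2)*(u + 1)*(u + 2)*(u^3 - u^2 - 20*u) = u*(u - 2)*(u + 1)*(u + 2)*(u^2 - u - 20) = u*(u - 2)*(u + 1)*(u + 2)*(u + 4)*(u - 5)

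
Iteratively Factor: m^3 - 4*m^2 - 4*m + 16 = (m + 2)*(m^2 - 6*m + 8) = (m - 4)*(m + 2)*(m - 2)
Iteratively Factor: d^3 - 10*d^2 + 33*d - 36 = (d - 3)*(d^2 - 7*d + 12) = (d - 3)^2*(d - 4)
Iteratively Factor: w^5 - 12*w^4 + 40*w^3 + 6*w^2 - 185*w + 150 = (w - 1)*(w^4 - 11*w^3 + 29*w^2 + 35*w - 150) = (w - 3)*(w - 1)*(w^3 - 8*w^2 + 5*w + 50) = (w - 5)*(w - 3)*(w - 1)*(w^2 - 3*w - 10) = (w - 5)*(w - 3)*(w - 1)*(w + 2)*(w - 5)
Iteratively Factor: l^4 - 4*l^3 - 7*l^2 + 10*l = (l - 5)*(l^3 + l^2 - 2*l) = (l - 5)*(l + 2)*(l^2 - l) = l*(l - 5)*(l + 2)*(l - 1)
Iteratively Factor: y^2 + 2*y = (y + 2)*(y)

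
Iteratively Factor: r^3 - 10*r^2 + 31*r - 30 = (r - 3)*(r^2 - 7*r + 10) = (r - 5)*(r - 3)*(r - 2)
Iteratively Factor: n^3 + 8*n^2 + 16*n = (n)*(n^2 + 8*n + 16) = n*(n + 4)*(n + 4)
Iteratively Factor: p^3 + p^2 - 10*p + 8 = (p + 4)*(p^2 - 3*p + 2) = (p - 2)*(p + 4)*(p - 1)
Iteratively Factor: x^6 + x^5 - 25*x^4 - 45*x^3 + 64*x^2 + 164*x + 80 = (x + 1)*(x^5 - 25*x^3 - 20*x^2 + 84*x + 80) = (x + 1)^2*(x^4 - x^3 - 24*x^2 + 4*x + 80) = (x - 5)*(x + 1)^2*(x^3 + 4*x^2 - 4*x - 16) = (x - 5)*(x + 1)^2*(x + 4)*(x^2 - 4) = (x - 5)*(x - 2)*(x + 1)^2*(x + 4)*(x + 2)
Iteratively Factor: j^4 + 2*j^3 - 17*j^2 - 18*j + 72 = (j - 3)*(j^3 + 5*j^2 - 2*j - 24) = (j - 3)*(j - 2)*(j^2 + 7*j + 12) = (j - 3)*(j - 2)*(j + 3)*(j + 4)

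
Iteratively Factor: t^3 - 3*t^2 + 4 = (t + 1)*(t^2 - 4*t + 4) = (t - 2)*(t + 1)*(t - 2)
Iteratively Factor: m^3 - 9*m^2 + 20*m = (m)*(m^2 - 9*m + 20) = m*(m - 4)*(m - 5)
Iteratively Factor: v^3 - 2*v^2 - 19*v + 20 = (v + 4)*(v^2 - 6*v + 5) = (v - 5)*(v + 4)*(v - 1)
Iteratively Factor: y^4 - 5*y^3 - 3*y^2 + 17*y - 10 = (y + 2)*(y^3 - 7*y^2 + 11*y - 5) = (y - 5)*(y + 2)*(y^2 - 2*y + 1) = (y - 5)*(y - 1)*(y + 2)*(y - 1)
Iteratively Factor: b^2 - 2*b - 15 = (b + 3)*(b - 5)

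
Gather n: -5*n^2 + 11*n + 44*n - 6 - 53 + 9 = -5*n^2 + 55*n - 50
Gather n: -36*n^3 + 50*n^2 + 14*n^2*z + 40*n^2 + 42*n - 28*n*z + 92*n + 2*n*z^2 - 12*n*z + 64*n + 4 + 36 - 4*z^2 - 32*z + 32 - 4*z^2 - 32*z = -36*n^3 + n^2*(14*z + 90) + n*(2*z^2 - 40*z + 198) - 8*z^2 - 64*z + 72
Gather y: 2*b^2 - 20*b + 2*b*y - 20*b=2*b^2 + 2*b*y - 40*b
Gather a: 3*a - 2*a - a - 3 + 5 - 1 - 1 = 0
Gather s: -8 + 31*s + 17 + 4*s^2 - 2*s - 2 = 4*s^2 + 29*s + 7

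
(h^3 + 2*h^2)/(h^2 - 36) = h^2*(h + 2)/(h^2 - 36)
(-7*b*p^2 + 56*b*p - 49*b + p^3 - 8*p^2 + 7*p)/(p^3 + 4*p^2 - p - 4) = (-7*b*p + 49*b + p^2 - 7*p)/(p^2 + 5*p + 4)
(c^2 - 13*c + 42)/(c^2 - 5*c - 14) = (c - 6)/(c + 2)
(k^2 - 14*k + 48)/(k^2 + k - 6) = (k^2 - 14*k + 48)/(k^2 + k - 6)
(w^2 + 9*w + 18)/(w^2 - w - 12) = (w + 6)/(w - 4)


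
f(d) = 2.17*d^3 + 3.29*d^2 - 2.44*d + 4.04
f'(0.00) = -2.44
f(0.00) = 4.04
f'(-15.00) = 1363.61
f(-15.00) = -6542.86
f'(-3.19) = 42.82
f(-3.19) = -25.14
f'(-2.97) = 35.44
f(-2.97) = -16.54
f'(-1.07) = -2.03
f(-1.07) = 7.76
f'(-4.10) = 80.02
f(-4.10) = -80.21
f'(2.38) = 50.10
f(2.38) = 46.12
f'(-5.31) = 146.18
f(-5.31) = -215.13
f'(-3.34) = 48.21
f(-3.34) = -31.96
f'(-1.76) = 6.14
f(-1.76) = 6.70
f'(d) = 6.51*d^2 + 6.58*d - 2.44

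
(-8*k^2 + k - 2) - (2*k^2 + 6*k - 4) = -10*k^2 - 5*k + 2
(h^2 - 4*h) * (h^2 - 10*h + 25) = h^4 - 14*h^3 + 65*h^2 - 100*h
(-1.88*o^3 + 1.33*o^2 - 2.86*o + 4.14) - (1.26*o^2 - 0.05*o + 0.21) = -1.88*o^3 + 0.0700000000000001*o^2 - 2.81*o + 3.93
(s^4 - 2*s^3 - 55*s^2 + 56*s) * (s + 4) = s^5 + 2*s^4 - 63*s^3 - 164*s^2 + 224*s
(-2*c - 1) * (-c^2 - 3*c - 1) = 2*c^3 + 7*c^2 + 5*c + 1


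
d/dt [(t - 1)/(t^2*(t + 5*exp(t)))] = (-5*t^2*exp(t) - 2*t^2 + 3*t + 10*exp(t))/(t^3*(t^2 + 10*t*exp(t) + 25*exp(2*t)))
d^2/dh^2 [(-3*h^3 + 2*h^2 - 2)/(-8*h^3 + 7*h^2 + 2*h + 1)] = 2*(40*h^6 + 144*h^5 + 816*h^4 - 989*h^3 + 258*h^2 + 141*h - 8)/(512*h^9 - 1344*h^8 + 792*h^7 + 137*h^6 + 138*h^5 - 135*h^4 - 68*h^3 - 33*h^2 - 6*h - 1)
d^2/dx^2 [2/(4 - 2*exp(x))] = (-exp(x) - 2)*exp(x)/(exp(x) - 2)^3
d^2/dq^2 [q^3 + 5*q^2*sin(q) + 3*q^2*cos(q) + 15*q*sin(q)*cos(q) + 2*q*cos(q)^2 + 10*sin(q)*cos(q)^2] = -5*q^2*sin(q) - 3*q^2*cos(q) - 12*q*sin(q) - 30*q*sin(2*q) + 20*q*cos(q) - 4*q*cos(2*q) + 6*q + 15*sin(q)/2 - 4*sin(2*q) - 45*sin(3*q)/2 + 6*cos(q) + 30*cos(2*q)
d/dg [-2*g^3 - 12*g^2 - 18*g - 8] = -6*g^2 - 24*g - 18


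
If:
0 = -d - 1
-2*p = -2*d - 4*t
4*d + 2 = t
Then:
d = -1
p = -5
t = -2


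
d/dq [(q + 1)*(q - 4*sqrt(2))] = 2*q - 4*sqrt(2) + 1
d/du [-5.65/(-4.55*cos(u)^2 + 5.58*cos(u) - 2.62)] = (51.415*cos(u) - 31.527)*sin(u)/(4.55*cos(u)^2 - 5.58*cos(u) + 2.62)^2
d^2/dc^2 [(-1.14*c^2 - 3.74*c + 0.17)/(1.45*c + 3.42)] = 11.140378/(3.048625*c^3 + 21.57165*c^2 + 50.87934*c + 40.001688)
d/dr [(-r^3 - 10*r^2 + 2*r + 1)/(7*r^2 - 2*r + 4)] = (-7*r^4 + 4*r^3 - 6*r^2 - 94*r + 10)/(49*r^4 - 28*r^3 + 60*r^2 - 16*r + 16)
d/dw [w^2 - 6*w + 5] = 2*w - 6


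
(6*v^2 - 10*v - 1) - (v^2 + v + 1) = 5*v^2 - 11*v - 2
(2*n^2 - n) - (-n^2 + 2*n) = 3*n^2 - 3*n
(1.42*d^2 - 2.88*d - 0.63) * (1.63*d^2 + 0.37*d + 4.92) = 2.3146*d^4 - 4.169*d^3 + 4.8939*d^2 - 14.4027*d - 3.0996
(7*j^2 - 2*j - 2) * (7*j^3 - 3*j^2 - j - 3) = 49*j^5 - 35*j^4 - 15*j^3 - 13*j^2 + 8*j + 6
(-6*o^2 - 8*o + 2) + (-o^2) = -7*o^2 - 8*o + 2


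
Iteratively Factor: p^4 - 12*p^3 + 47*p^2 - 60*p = (p - 5)*(p^3 - 7*p^2 + 12*p) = (p - 5)*(p - 3)*(p^2 - 4*p) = p*(p - 5)*(p - 3)*(p - 4)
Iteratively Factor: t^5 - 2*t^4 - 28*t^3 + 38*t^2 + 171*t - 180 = (t + 3)*(t^4 - 5*t^3 - 13*t^2 + 77*t - 60) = (t - 1)*(t + 3)*(t^3 - 4*t^2 - 17*t + 60) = (t - 1)*(t + 3)*(t + 4)*(t^2 - 8*t + 15) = (t - 3)*(t - 1)*(t + 3)*(t + 4)*(t - 5)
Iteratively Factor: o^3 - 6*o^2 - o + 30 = (o + 2)*(o^2 - 8*o + 15) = (o - 5)*(o + 2)*(o - 3)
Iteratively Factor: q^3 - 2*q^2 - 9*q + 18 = (q - 2)*(q^2 - 9) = (q - 2)*(q + 3)*(q - 3)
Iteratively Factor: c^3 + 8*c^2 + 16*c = (c + 4)*(c^2 + 4*c) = (c + 4)^2*(c)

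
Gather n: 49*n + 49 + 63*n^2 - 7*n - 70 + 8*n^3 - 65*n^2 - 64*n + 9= 8*n^3 - 2*n^2 - 22*n - 12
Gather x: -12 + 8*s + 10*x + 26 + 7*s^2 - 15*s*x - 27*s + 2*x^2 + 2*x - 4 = 7*s^2 - 19*s + 2*x^2 + x*(12 - 15*s) + 10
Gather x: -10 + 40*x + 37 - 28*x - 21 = 12*x + 6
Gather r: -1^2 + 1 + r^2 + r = r^2 + r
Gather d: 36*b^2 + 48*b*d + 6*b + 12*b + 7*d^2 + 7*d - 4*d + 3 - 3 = 36*b^2 + 18*b + 7*d^2 + d*(48*b + 3)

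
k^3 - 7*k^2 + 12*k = k*(k - 4)*(k - 3)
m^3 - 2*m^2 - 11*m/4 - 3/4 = (m - 3)*(m + 1/2)^2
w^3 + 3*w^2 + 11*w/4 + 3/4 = (w + 1/2)*(w + 1)*(w + 3/2)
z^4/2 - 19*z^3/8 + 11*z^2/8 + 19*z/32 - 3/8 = (z/2 + 1/4)*(z - 4)*(z - 3/4)*(z - 1/2)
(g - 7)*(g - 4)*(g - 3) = g^3 - 14*g^2 + 61*g - 84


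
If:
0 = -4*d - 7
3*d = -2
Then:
No Solution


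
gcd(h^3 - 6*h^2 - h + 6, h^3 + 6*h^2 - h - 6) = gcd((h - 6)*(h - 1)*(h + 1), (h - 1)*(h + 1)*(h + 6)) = h^2 - 1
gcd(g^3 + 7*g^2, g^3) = g^2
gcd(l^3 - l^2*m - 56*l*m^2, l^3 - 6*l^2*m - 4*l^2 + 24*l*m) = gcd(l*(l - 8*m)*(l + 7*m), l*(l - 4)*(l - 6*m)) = l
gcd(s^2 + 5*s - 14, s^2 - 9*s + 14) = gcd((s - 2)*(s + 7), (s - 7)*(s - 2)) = s - 2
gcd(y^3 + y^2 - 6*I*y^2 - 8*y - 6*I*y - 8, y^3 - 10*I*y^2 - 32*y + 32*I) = y^2 - 6*I*y - 8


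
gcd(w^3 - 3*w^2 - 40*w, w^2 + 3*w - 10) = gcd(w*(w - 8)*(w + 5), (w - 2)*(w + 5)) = w + 5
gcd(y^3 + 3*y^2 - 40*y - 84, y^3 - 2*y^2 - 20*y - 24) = y^2 - 4*y - 12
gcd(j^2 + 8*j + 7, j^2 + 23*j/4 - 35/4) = j + 7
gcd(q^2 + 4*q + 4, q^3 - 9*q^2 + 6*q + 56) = q + 2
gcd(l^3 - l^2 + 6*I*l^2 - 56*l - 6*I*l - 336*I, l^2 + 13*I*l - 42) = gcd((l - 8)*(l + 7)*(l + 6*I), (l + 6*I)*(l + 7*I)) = l + 6*I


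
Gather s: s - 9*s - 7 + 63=56 - 8*s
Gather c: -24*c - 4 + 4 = -24*c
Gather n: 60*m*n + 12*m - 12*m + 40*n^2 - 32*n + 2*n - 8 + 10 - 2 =40*n^2 + n*(60*m - 30)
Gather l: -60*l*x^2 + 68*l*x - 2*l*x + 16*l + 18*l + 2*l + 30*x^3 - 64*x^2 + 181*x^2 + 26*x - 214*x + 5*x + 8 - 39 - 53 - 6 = l*(-60*x^2 + 66*x + 36) + 30*x^3 + 117*x^2 - 183*x - 90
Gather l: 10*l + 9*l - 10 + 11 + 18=19*l + 19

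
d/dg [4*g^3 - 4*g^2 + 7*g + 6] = 12*g^2 - 8*g + 7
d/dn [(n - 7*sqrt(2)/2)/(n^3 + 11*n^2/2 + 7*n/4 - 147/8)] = 8*(-8*n^2 + 6*n + 42*sqrt(2)*n - 21 + 7*sqrt(2))/(32*n^5 + 240*n^4 + 240*n^3 - 1400*n^2 - 1470*n + 3087)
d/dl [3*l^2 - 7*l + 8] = 6*l - 7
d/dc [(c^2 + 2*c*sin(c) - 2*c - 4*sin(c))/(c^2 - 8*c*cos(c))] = 2*(-4*c^3*sin(c) + c^3*cos(c) + 7*c^2*sin(c) - 6*c^2*cos(c) - 7*c^2 + 4*c*sin(c) + 16*c - 8*sin(2*c))/(c^2*(c - 8*cos(c))^2)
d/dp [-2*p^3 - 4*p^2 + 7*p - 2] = -6*p^2 - 8*p + 7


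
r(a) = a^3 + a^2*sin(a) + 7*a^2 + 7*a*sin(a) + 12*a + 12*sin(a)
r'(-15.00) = 391.68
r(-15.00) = -2065.84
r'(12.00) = 797.89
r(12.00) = 2751.22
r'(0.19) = 29.29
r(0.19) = 5.06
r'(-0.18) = 18.99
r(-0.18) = -3.87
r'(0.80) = 44.00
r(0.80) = 27.68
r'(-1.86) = -7.50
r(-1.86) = -6.88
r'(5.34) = 203.74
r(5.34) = 352.91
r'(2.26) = 46.91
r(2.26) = 99.83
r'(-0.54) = 9.57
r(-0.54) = -8.97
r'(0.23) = 30.38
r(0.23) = 6.26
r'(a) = a^2*cos(a) + 3*a^2 + 2*a*sin(a) + 7*a*cos(a) + 14*a + 7*sin(a) + 12*cos(a) + 12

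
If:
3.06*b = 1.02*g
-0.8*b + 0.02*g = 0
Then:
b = 0.00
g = 0.00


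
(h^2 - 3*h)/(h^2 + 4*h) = (h - 3)/(h + 4)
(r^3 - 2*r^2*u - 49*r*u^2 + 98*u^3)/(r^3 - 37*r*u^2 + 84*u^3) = (r^2 - 9*r*u + 14*u^2)/(r^2 - 7*r*u + 12*u^2)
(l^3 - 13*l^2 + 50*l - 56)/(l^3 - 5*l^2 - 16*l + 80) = (l^2 - 9*l + 14)/(l^2 - l - 20)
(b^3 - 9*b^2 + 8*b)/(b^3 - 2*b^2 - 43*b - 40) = b*(b - 1)/(b^2 + 6*b + 5)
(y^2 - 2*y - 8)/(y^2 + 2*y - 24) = (y + 2)/(y + 6)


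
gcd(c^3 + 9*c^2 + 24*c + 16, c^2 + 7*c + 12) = c + 4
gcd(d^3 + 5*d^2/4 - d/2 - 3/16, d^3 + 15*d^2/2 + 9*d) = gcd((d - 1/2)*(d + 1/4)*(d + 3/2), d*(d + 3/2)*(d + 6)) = d + 3/2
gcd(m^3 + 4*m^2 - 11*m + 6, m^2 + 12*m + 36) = m + 6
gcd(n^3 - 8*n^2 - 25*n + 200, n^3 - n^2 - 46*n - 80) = n^2 - 3*n - 40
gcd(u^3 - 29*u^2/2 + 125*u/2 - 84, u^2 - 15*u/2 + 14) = u - 7/2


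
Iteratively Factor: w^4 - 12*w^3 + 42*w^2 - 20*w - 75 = (w - 5)*(w^3 - 7*w^2 + 7*w + 15) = (w - 5)*(w + 1)*(w^2 - 8*w + 15) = (w - 5)^2*(w + 1)*(w - 3)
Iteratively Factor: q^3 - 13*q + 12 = (q - 1)*(q^2 + q - 12) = (q - 3)*(q - 1)*(q + 4)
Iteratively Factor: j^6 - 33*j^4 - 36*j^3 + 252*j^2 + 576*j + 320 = (j + 1)*(j^5 - j^4 - 32*j^3 - 4*j^2 + 256*j + 320) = (j - 4)*(j + 1)*(j^4 + 3*j^3 - 20*j^2 - 84*j - 80) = (j - 4)*(j + 1)*(j + 2)*(j^3 + j^2 - 22*j - 40) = (j - 4)*(j + 1)*(j + 2)^2*(j^2 - j - 20) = (j - 4)*(j + 1)*(j + 2)^2*(j + 4)*(j - 5)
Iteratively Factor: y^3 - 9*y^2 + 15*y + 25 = (y - 5)*(y^2 - 4*y - 5) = (y - 5)*(y + 1)*(y - 5)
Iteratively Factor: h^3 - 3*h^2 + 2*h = (h)*(h^2 - 3*h + 2) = h*(h - 1)*(h - 2)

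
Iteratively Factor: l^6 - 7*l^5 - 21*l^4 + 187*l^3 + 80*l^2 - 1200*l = (l)*(l^5 - 7*l^4 - 21*l^3 + 187*l^2 + 80*l - 1200) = l*(l - 4)*(l^4 - 3*l^3 - 33*l^2 + 55*l + 300) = l*(l - 5)*(l - 4)*(l^3 + 2*l^2 - 23*l - 60) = l*(l - 5)^2*(l - 4)*(l^2 + 7*l + 12) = l*(l - 5)^2*(l - 4)*(l + 4)*(l + 3)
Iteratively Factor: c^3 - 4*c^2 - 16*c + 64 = (c + 4)*(c^2 - 8*c + 16) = (c - 4)*(c + 4)*(c - 4)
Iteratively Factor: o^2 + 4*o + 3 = (o + 3)*(o + 1)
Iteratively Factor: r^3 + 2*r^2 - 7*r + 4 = (r - 1)*(r^2 + 3*r - 4) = (r - 1)^2*(r + 4)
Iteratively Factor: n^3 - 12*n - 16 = (n + 2)*(n^2 - 2*n - 8) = (n - 4)*(n + 2)*(n + 2)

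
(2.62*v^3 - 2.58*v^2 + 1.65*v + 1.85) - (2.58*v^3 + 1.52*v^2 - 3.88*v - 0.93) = 0.04*v^3 - 4.1*v^2 + 5.53*v + 2.78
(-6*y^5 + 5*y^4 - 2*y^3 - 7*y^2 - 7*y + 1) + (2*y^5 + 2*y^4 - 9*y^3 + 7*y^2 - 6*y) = -4*y^5 + 7*y^4 - 11*y^3 - 13*y + 1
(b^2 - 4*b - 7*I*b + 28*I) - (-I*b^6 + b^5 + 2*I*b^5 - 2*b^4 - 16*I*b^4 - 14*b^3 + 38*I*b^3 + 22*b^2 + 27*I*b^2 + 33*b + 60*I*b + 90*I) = I*b^6 - b^5 - 2*I*b^5 + 2*b^4 + 16*I*b^4 + 14*b^3 - 38*I*b^3 - 21*b^2 - 27*I*b^2 - 37*b - 67*I*b - 62*I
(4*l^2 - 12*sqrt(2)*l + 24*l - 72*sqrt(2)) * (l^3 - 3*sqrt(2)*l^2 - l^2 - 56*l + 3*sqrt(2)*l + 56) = 4*l^5 - 24*sqrt(2)*l^4 + 20*l^4 - 176*l^3 - 120*sqrt(2)*l^3 - 760*l^2 + 816*sqrt(2)*l^2 + 912*l + 3360*sqrt(2)*l - 4032*sqrt(2)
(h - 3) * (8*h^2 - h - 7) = 8*h^3 - 25*h^2 - 4*h + 21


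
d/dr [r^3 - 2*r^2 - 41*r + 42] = 3*r^2 - 4*r - 41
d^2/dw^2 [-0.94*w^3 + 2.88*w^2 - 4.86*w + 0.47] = 5.76 - 5.64*w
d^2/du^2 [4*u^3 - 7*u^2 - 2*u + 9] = 24*u - 14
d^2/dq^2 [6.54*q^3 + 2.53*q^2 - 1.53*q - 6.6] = 39.24*q + 5.06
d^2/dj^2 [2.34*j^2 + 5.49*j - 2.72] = 4.68000000000000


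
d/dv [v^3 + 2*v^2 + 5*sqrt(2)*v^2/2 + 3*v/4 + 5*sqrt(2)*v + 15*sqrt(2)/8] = 3*v^2 + 4*v + 5*sqrt(2)*v + 3/4 + 5*sqrt(2)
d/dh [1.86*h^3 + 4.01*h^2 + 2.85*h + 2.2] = 5.58*h^2 + 8.02*h + 2.85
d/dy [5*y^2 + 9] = 10*y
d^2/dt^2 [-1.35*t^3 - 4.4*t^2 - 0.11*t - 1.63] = -8.1*t - 8.8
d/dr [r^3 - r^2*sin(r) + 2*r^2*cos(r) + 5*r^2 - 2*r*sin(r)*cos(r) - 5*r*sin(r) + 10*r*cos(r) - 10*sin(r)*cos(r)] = -2*r^2*sin(r) - r^2*cos(r) + 3*r^2 - 12*r*sin(r) - r*cos(r) - 2*r*cos(2*r) + 10*r - 5*sin(r) - sin(2*r) + 10*cos(r) - 10*cos(2*r)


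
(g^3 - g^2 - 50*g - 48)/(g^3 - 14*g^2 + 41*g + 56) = (g + 6)/(g - 7)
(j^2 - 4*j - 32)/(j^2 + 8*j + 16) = (j - 8)/(j + 4)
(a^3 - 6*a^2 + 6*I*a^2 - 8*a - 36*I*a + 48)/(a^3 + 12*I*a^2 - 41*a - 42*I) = (a^2 + a*(-6 + 4*I) - 24*I)/(a^2 + 10*I*a - 21)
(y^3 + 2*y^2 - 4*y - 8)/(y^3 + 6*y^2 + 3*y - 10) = (y^2 - 4)/(y^2 + 4*y - 5)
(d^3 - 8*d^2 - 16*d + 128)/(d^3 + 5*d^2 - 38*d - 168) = (d^2 - 12*d + 32)/(d^2 + d - 42)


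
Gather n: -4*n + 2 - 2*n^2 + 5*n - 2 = -2*n^2 + n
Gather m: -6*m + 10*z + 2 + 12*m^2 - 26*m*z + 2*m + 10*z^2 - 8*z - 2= 12*m^2 + m*(-26*z - 4) + 10*z^2 + 2*z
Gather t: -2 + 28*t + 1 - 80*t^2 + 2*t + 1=-80*t^2 + 30*t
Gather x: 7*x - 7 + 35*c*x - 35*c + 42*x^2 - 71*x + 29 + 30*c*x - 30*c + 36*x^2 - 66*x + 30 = -65*c + 78*x^2 + x*(65*c - 130) + 52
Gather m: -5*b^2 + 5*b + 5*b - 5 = -5*b^2 + 10*b - 5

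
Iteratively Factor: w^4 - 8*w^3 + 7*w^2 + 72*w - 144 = (w - 4)*(w^3 - 4*w^2 - 9*w + 36) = (w - 4)*(w - 3)*(w^2 - w - 12) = (w - 4)*(w - 3)*(w + 3)*(w - 4)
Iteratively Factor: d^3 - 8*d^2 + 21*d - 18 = (d - 2)*(d^2 - 6*d + 9) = (d - 3)*(d - 2)*(d - 3)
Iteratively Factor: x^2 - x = (x - 1)*(x)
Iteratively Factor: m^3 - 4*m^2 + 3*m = (m)*(m^2 - 4*m + 3) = m*(m - 3)*(m - 1)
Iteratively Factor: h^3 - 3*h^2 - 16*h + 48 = (h + 4)*(h^2 - 7*h + 12) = (h - 4)*(h + 4)*(h - 3)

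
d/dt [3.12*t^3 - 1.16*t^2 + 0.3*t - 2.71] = 9.36*t^2 - 2.32*t + 0.3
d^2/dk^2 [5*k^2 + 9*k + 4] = 10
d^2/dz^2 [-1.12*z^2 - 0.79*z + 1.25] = -2.24000000000000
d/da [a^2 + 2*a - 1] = 2*a + 2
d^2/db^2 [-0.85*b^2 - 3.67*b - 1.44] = -1.70000000000000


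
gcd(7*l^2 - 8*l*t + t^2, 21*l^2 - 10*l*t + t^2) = -7*l + t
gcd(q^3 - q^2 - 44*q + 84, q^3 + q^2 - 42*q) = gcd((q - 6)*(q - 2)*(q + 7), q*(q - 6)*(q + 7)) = q^2 + q - 42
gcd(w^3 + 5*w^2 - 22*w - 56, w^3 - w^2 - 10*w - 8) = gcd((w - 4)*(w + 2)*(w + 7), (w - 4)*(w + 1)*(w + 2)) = w^2 - 2*w - 8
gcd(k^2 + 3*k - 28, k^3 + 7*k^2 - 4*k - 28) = k + 7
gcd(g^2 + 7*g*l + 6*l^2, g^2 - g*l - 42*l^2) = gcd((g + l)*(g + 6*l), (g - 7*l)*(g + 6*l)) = g + 6*l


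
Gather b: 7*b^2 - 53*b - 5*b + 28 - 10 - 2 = 7*b^2 - 58*b + 16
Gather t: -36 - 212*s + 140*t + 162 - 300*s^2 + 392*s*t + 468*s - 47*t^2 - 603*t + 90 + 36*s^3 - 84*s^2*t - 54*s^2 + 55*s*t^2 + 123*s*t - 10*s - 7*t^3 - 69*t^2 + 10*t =36*s^3 - 354*s^2 + 246*s - 7*t^3 + t^2*(55*s - 116) + t*(-84*s^2 + 515*s - 453) + 216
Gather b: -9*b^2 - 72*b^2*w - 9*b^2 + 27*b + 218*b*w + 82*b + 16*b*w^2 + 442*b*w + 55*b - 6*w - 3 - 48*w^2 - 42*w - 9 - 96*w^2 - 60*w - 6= b^2*(-72*w - 18) + b*(16*w^2 + 660*w + 164) - 144*w^2 - 108*w - 18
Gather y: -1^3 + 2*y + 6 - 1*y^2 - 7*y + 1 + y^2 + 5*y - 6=0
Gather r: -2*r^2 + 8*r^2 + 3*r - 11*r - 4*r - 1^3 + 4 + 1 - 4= 6*r^2 - 12*r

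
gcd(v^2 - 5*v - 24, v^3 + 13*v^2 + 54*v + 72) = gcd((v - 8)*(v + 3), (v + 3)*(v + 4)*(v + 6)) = v + 3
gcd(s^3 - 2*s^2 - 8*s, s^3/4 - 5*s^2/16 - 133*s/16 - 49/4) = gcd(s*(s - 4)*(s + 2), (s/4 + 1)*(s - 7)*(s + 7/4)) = 1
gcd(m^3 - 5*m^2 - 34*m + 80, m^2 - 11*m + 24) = m - 8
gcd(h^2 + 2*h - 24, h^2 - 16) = h - 4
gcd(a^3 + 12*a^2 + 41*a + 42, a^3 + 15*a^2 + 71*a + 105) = a^2 + 10*a + 21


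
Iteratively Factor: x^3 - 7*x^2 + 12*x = (x - 4)*(x^2 - 3*x) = x*(x - 4)*(x - 3)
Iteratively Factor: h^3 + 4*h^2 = (h)*(h^2 + 4*h) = h^2*(h + 4)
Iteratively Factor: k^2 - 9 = (k + 3)*(k - 3)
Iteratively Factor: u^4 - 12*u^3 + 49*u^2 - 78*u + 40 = (u - 5)*(u^3 - 7*u^2 + 14*u - 8) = (u - 5)*(u - 1)*(u^2 - 6*u + 8) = (u - 5)*(u - 2)*(u - 1)*(u - 4)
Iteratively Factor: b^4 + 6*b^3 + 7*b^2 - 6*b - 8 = (b + 2)*(b^3 + 4*b^2 - b - 4) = (b + 1)*(b + 2)*(b^2 + 3*b - 4) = (b + 1)*(b + 2)*(b + 4)*(b - 1)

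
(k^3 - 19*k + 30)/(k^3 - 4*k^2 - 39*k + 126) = (k^2 + 3*k - 10)/(k^2 - k - 42)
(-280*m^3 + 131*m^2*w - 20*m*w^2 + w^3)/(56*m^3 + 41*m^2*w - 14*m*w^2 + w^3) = (-5*m + w)/(m + w)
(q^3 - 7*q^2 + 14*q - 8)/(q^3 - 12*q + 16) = (q^2 - 5*q + 4)/(q^2 + 2*q - 8)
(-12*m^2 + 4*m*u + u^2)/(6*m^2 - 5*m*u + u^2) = (6*m + u)/(-3*m + u)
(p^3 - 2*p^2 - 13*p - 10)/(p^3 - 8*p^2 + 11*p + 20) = (p + 2)/(p - 4)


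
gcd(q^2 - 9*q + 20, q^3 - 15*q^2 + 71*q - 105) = q - 5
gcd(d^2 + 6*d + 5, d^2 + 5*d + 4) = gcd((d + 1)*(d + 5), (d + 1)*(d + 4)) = d + 1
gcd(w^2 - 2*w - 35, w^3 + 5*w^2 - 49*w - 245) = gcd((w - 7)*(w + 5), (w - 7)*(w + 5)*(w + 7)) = w^2 - 2*w - 35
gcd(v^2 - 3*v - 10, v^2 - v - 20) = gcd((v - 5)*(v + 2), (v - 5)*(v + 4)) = v - 5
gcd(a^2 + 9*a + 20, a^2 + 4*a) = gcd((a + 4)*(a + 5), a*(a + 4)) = a + 4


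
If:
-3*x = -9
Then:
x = 3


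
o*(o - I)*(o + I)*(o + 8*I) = o^4 + 8*I*o^3 + o^2 + 8*I*o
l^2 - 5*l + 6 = (l - 3)*(l - 2)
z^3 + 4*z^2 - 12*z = z*(z - 2)*(z + 6)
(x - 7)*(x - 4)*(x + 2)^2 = x^4 - 7*x^3 - 12*x^2 + 68*x + 112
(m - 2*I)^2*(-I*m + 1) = -I*m^3 - 3*m^2 - 4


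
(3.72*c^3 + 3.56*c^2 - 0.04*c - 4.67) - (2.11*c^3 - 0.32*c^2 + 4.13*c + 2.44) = 1.61*c^3 + 3.88*c^2 - 4.17*c - 7.11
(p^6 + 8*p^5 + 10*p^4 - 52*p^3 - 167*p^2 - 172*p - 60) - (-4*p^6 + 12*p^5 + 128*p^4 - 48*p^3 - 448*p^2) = 5*p^6 - 4*p^5 - 118*p^4 - 4*p^3 + 281*p^2 - 172*p - 60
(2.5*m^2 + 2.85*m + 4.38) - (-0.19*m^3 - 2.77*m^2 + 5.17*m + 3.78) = 0.19*m^3 + 5.27*m^2 - 2.32*m + 0.6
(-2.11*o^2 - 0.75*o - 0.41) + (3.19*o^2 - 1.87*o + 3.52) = 1.08*o^2 - 2.62*o + 3.11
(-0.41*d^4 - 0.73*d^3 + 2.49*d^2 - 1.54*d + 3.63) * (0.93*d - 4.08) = -0.3813*d^5 + 0.9939*d^4 + 5.2941*d^3 - 11.5914*d^2 + 9.6591*d - 14.8104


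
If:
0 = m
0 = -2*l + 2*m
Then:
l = 0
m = 0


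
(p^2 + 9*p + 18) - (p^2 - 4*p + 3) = 13*p + 15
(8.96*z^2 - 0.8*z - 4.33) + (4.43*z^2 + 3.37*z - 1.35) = 13.39*z^2 + 2.57*z - 5.68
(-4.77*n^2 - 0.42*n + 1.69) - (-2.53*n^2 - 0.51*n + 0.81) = -2.24*n^2 + 0.09*n + 0.88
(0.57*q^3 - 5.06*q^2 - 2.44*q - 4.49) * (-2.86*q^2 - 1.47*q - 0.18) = -1.6302*q^5 + 13.6337*q^4 + 14.314*q^3 + 17.339*q^2 + 7.0395*q + 0.8082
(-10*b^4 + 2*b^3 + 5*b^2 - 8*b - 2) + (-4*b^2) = -10*b^4 + 2*b^3 + b^2 - 8*b - 2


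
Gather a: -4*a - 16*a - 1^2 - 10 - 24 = -20*a - 35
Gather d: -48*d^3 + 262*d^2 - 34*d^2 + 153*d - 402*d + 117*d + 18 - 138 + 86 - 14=-48*d^3 + 228*d^2 - 132*d - 48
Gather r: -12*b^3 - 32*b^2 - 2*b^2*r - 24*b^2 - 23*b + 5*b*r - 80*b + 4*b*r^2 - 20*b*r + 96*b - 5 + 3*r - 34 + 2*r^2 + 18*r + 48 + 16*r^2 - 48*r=-12*b^3 - 56*b^2 - 7*b + r^2*(4*b + 18) + r*(-2*b^2 - 15*b - 27) + 9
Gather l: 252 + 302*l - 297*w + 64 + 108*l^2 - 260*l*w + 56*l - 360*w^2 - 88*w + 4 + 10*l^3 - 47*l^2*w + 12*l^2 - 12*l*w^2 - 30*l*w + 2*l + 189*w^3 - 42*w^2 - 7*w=10*l^3 + l^2*(120 - 47*w) + l*(-12*w^2 - 290*w + 360) + 189*w^3 - 402*w^2 - 392*w + 320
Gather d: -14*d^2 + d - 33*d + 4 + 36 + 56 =-14*d^2 - 32*d + 96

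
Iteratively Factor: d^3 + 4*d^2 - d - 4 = (d + 4)*(d^2 - 1) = (d - 1)*(d + 4)*(d + 1)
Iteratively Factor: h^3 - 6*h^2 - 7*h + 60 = (h - 5)*(h^2 - h - 12) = (h - 5)*(h - 4)*(h + 3)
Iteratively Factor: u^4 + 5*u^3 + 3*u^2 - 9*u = (u + 3)*(u^3 + 2*u^2 - 3*u) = (u - 1)*(u + 3)*(u^2 + 3*u) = (u - 1)*(u + 3)^2*(u)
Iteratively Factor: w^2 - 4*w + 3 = (w - 1)*(w - 3)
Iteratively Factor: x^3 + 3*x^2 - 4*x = (x + 4)*(x^2 - x) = (x - 1)*(x + 4)*(x)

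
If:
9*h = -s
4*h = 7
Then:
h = 7/4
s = -63/4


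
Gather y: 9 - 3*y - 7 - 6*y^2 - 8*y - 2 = -6*y^2 - 11*y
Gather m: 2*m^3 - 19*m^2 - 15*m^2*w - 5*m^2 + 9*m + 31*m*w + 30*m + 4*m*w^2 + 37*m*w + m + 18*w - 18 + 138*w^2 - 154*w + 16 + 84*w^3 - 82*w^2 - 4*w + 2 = 2*m^3 + m^2*(-15*w - 24) + m*(4*w^2 + 68*w + 40) + 84*w^3 + 56*w^2 - 140*w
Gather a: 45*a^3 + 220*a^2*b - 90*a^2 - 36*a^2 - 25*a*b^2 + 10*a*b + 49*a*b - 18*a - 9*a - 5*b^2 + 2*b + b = 45*a^3 + a^2*(220*b - 126) + a*(-25*b^2 + 59*b - 27) - 5*b^2 + 3*b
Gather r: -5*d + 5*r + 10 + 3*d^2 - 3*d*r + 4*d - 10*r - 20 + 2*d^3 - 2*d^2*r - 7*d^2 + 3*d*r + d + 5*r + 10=2*d^3 - 2*d^2*r - 4*d^2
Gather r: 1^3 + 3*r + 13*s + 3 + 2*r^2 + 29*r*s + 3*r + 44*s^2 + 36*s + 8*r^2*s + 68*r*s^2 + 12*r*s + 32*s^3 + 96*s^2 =r^2*(8*s + 2) + r*(68*s^2 + 41*s + 6) + 32*s^3 + 140*s^2 + 49*s + 4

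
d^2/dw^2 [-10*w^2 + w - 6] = -20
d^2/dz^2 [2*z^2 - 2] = 4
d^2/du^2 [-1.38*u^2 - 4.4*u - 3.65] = -2.76000000000000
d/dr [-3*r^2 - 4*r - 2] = -6*r - 4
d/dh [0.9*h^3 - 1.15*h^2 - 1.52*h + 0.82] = 2.7*h^2 - 2.3*h - 1.52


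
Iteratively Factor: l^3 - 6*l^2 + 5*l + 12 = (l - 4)*(l^2 - 2*l - 3) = (l - 4)*(l - 3)*(l + 1)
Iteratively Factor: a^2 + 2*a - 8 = (a - 2)*(a + 4)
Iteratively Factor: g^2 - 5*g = (g)*(g - 5)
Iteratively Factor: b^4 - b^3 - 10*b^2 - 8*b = (b)*(b^3 - b^2 - 10*b - 8) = b*(b + 1)*(b^2 - 2*b - 8) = b*(b - 4)*(b + 1)*(b + 2)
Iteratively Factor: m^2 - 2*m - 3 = (m + 1)*(m - 3)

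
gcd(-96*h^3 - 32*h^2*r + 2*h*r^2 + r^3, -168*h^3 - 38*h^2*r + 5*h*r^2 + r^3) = -24*h^2 - 2*h*r + r^2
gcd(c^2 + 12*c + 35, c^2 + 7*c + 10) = c + 5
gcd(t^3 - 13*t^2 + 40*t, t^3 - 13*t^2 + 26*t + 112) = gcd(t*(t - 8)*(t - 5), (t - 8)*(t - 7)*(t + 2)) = t - 8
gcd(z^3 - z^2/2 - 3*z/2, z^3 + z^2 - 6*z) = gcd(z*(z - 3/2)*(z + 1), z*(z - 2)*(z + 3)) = z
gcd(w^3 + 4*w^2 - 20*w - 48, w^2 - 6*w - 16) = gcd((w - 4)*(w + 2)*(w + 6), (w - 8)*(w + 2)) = w + 2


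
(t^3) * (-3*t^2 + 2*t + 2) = -3*t^5 + 2*t^4 + 2*t^3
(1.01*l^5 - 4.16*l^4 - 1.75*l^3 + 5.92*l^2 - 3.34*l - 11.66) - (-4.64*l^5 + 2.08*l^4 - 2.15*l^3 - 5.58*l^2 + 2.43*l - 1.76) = 5.65*l^5 - 6.24*l^4 + 0.4*l^3 + 11.5*l^2 - 5.77*l - 9.9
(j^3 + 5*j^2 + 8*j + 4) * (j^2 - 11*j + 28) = j^5 - 6*j^4 - 19*j^3 + 56*j^2 + 180*j + 112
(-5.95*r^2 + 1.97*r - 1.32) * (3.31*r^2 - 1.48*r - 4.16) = -19.6945*r^4 + 15.3267*r^3 + 17.4672*r^2 - 6.2416*r + 5.4912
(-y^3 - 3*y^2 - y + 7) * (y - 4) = -y^4 + y^3 + 11*y^2 + 11*y - 28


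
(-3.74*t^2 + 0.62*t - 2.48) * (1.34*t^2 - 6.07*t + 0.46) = -5.0116*t^4 + 23.5326*t^3 - 8.807*t^2 + 15.3388*t - 1.1408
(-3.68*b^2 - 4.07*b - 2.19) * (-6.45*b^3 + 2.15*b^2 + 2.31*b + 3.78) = 23.736*b^5 + 18.3395*b^4 - 3.1258*b^3 - 28.0206*b^2 - 20.4435*b - 8.2782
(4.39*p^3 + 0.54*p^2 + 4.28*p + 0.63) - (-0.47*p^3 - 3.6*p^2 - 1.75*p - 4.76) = 4.86*p^3 + 4.14*p^2 + 6.03*p + 5.39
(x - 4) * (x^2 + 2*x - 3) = x^3 - 2*x^2 - 11*x + 12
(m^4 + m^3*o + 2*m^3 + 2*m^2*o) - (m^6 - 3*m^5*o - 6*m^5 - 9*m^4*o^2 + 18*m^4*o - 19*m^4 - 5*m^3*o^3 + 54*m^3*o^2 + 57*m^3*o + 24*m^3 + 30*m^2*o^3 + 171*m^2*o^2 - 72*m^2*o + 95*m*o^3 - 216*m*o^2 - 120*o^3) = -m^6 + 3*m^5*o + 6*m^5 + 9*m^4*o^2 - 18*m^4*o + 20*m^4 + 5*m^3*o^3 - 54*m^3*o^2 - 56*m^3*o - 22*m^3 - 30*m^2*o^3 - 171*m^2*o^2 + 74*m^2*o - 95*m*o^3 + 216*m*o^2 + 120*o^3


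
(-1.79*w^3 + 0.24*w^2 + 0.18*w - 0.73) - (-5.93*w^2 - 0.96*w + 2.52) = -1.79*w^3 + 6.17*w^2 + 1.14*w - 3.25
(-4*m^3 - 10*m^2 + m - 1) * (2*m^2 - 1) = -8*m^5 - 20*m^4 + 6*m^3 + 8*m^2 - m + 1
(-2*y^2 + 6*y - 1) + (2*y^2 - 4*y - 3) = 2*y - 4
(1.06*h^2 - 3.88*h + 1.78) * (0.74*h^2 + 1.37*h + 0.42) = 0.7844*h^4 - 1.419*h^3 - 3.5532*h^2 + 0.809*h + 0.7476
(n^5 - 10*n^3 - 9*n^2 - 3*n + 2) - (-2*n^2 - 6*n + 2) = n^5 - 10*n^3 - 7*n^2 + 3*n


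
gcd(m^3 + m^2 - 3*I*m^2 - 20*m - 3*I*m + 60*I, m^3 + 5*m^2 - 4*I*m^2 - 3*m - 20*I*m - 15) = m^2 + m*(5 - 3*I) - 15*I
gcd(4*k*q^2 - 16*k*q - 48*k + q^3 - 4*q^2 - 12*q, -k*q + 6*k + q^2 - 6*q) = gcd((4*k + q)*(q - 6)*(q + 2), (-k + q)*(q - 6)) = q - 6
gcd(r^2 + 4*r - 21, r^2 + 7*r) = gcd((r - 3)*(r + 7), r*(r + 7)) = r + 7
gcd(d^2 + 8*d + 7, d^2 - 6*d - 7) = d + 1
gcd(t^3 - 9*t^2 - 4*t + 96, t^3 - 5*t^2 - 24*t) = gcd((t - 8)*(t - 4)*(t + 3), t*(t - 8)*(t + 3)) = t^2 - 5*t - 24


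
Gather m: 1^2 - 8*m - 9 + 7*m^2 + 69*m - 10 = 7*m^2 + 61*m - 18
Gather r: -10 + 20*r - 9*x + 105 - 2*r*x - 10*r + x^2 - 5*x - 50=r*(10 - 2*x) + x^2 - 14*x + 45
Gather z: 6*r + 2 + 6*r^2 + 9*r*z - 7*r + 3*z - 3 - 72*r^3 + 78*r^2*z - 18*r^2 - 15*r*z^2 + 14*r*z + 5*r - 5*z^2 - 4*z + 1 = -72*r^3 - 12*r^2 + 4*r + z^2*(-15*r - 5) + z*(78*r^2 + 23*r - 1)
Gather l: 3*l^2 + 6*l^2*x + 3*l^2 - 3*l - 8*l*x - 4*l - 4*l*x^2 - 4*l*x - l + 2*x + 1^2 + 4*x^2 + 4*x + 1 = l^2*(6*x + 6) + l*(-4*x^2 - 12*x - 8) + 4*x^2 + 6*x + 2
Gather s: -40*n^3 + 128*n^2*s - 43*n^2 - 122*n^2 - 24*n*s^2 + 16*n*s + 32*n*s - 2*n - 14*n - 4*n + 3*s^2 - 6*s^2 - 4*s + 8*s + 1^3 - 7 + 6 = -40*n^3 - 165*n^2 - 20*n + s^2*(-24*n - 3) + s*(128*n^2 + 48*n + 4)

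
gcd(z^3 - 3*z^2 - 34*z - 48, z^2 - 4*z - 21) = z + 3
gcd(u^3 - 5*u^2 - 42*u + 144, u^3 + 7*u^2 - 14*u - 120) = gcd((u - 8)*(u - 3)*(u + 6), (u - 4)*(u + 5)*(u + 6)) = u + 6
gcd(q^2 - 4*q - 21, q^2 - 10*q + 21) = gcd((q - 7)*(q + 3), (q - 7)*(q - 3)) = q - 7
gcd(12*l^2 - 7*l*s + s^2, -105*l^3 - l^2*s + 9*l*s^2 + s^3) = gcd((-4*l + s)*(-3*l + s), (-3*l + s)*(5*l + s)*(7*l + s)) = -3*l + s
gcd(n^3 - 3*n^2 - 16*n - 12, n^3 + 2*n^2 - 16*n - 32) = n + 2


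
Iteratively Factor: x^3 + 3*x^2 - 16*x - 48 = (x - 4)*(x^2 + 7*x + 12) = (x - 4)*(x + 4)*(x + 3)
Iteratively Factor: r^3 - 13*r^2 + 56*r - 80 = (r - 5)*(r^2 - 8*r + 16) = (r - 5)*(r - 4)*(r - 4)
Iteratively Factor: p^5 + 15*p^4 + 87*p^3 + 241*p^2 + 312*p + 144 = (p + 4)*(p^4 + 11*p^3 + 43*p^2 + 69*p + 36) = (p + 1)*(p + 4)*(p^3 + 10*p^2 + 33*p + 36) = (p + 1)*(p + 3)*(p + 4)*(p^2 + 7*p + 12) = (p + 1)*(p + 3)^2*(p + 4)*(p + 4)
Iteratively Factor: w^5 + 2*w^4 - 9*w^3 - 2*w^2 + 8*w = (w + 1)*(w^4 + w^3 - 10*w^2 + 8*w) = (w + 1)*(w + 4)*(w^3 - 3*w^2 + 2*w) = (w - 1)*(w + 1)*(w + 4)*(w^2 - 2*w) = (w - 2)*(w - 1)*(w + 1)*(w + 4)*(w)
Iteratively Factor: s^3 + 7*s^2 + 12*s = (s + 4)*(s^2 + 3*s) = (s + 3)*(s + 4)*(s)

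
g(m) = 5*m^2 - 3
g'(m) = 10*m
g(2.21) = 21.42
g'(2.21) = 22.10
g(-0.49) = -1.80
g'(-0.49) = -4.90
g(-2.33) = 24.14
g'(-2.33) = -23.30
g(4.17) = 83.94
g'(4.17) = 41.70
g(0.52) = -1.65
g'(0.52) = 5.20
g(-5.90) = 171.05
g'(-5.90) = -59.00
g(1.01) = 2.10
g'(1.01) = 10.10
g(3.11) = 45.36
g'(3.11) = 31.10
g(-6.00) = 177.00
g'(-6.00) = -60.00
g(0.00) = -3.00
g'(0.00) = 0.00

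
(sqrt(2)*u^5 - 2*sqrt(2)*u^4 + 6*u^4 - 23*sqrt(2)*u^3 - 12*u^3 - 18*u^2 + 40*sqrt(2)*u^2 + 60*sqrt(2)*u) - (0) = sqrt(2)*u^5 - 2*sqrt(2)*u^4 + 6*u^4 - 23*sqrt(2)*u^3 - 12*u^3 - 18*u^2 + 40*sqrt(2)*u^2 + 60*sqrt(2)*u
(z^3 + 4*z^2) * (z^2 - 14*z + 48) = z^5 - 10*z^4 - 8*z^3 + 192*z^2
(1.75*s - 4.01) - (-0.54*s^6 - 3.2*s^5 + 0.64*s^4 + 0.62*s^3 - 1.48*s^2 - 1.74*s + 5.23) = 0.54*s^6 + 3.2*s^5 - 0.64*s^4 - 0.62*s^3 + 1.48*s^2 + 3.49*s - 9.24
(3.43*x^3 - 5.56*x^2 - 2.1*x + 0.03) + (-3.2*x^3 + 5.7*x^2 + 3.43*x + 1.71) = 0.23*x^3 + 0.140000000000001*x^2 + 1.33*x + 1.74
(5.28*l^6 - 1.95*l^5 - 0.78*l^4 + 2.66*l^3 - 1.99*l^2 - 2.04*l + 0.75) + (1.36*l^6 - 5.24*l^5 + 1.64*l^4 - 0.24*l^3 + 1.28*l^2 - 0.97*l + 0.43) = 6.64*l^6 - 7.19*l^5 + 0.86*l^4 + 2.42*l^3 - 0.71*l^2 - 3.01*l + 1.18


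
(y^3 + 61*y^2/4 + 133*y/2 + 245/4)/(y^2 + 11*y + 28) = (4*y^2 + 33*y + 35)/(4*(y + 4))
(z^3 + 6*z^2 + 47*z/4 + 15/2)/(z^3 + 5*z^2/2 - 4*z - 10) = (z + 3/2)/(z - 2)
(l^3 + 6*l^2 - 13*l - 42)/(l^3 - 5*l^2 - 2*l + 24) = (l + 7)/(l - 4)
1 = 1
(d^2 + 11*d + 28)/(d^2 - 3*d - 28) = (d + 7)/(d - 7)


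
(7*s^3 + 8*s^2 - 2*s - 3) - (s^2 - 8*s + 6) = 7*s^3 + 7*s^2 + 6*s - 9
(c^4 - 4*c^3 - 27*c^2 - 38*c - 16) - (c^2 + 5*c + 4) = c^4 - 4*c^3 - 28*c^2 - 43*c - 20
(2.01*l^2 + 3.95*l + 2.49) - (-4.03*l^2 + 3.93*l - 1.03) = 6.04*l^2 + 0.02*l + 3.52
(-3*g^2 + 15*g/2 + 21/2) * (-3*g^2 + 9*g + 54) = 9*g^4 - 99*g^3/2 - 126*g^2 + 999*g/2 + 567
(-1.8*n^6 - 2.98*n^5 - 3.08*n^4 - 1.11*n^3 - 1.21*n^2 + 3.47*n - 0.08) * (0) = 0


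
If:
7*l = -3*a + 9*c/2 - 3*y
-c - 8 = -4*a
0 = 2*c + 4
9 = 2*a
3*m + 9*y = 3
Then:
No Solution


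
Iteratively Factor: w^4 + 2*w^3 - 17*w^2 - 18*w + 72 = (w + 4)*(w^3 - 2*w^2 - 9*w + 18) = (w - 2)*(w + 4)*(w^2 - 9) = (w - 3)*(w - 2)*(w + 4)*(w + 3)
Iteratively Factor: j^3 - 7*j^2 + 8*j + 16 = (j + 1)*(j^2 - 8*j + 16) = (j - 4)*(j + 1)*(j - 4)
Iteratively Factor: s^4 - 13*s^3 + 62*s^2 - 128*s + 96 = (s - 4)*(s^3 - 9*s^2 + 26*s - 24) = (s - 4)*(s - 2)*(s^2 - 7*s + 12) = (s - 4)*(s - 3)*(s - 2)*(s - 4)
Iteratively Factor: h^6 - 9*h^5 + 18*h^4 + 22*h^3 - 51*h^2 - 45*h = (h - 3)*(h^5 - 6*h^4 + 22*h^2 + 15*h) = h*(h - 3)*(h^4 - 6*h^3 + 22*h + 15) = h*(h - 5)*(h - 3)*(h^3 - h^2 - 5*h - 3) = h*(h - 5)*(h - 3)*(h + 1)*(h^2 - 2*h - 3) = h*(h - 5)*(h - 3)^2*(h + 1)*(h + 1)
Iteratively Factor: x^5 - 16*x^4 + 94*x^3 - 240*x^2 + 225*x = (x - 5)*(x^4 - 11*x^3 + 39*x^2 - 45*x) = x*(x - 5)*(x^3 - 11*x^2 + 39*x - 45) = x*(x - 5)*(x - 3)*(x^2 - 8*x + 15) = x*(x - 5)*(x - 3)^2*(x - 5)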